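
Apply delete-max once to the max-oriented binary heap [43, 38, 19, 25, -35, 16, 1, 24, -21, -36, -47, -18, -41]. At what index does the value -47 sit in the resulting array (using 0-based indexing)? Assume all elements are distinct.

10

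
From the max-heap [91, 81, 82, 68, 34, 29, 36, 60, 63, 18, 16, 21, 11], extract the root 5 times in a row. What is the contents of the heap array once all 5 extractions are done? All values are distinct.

[60, 34, 36, 21, 18, 29, 11, 16]

extract-max #1 returns 91:
  remove root 91; move last element 11 to root → [11, 81, 82, 68, 34, 29, 36, 60, 63, 18, 16, 21]
  11 vs larger child 82 at index 2, swap → [82, 81, 11, 68, 34, 29, 36, 60, 63, 18, 16, 21]
  11 vs larger child 36 at index 6, swap → [82, 81, 36, 68, 34, 29, 11, 60, 63, 18, 16, 21]
extract-max #2 returns 82:
  remove root 82; move last element 21 to root → [21, 81, 36, 68, 34, 29, 11, 60, 63, 18, 16]
  21 vs larger child 81 at index 1, swap → [81, 21, 36, 68, 34, 29, 11, 60, 63, 18, 16]
  21 vs larger child 68 at index 3, swap → [81, 68, 36, 21, 34, 29, 11, 60, 63, 18, 16]
  21 vs larger child 63 at index 8, swap → [81, 68, 36, 63, 34, 29, 11, 60, 21, 18, 16]
extract-max #3 returns 81:
  remove root 81; move last element 16 to root → [16, 68, 36, 63, 34, 29, 11, 60, 21, 18]
  16 vs larger child 68 at index 1, swap → [68, 16, 36, 63, 34, 29, 11, 60, 21, 18]
  16 vs larger child 63 at index 3, swap → [68, 63, 36, 16, 34, 29, 11, 60, 21, 18]
  16 vs larger child 60 at index 7, swap → [68, 63, 36, 60, 34, 29, 11, 16, 21, 18]
extract-max #4 returns 68:
  remove root 68; move last element 18 to root → [18, 63, 36, 60, 34, 29, 11, 16, 21]
  18 vs larger child 63 at index 1, swap → [63, 18, 36, 60, 34, 29, 11, 16, 21]
  18 vs larger child 60 at index 3, swap → [63, 60, 36, 18, 34, 29, 11, 16, 21]
  18 vs larger child 21 at index 8, swap → [63, 60, 36, 21, 34, 29, 11, 16, 18]
extract-max #5 returns 63:
  remove root 63; move last element 18 to root → [18, 60, 36, 21, 34, 29, 11, 16]
  18 vs larger child 60 at index 1, swap → [60, 18, 36, 21, 34, 29, 11, 16]
  18 vs larger child 34 at index 4, swap → [60, 34, 36, 21, 18, 29, 11, 16]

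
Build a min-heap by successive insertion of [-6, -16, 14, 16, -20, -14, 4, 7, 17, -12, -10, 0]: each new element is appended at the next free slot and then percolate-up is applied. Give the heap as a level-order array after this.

Insert -6:
  append -6 at index 0 → [-6] (no swap needed)
Insert -16:
  append -16 at index 1 → [-6, -16]
  -16 < parent -6 at index 0, swap → [-16, -6]
Insert 14:
  append 14 at index 2 → [-16, -6, 14] (no swap needed)
Insert 16:
  append 16 at index 3 → [-16, -6, 14, 16] (no swap needed)
Insert -20:
  append -20 at index 4 → [-16, -6, 14, 16, -20]
  -20 < parent -6 at index 1, swap → [-16, -20, 14, 16, -6]
  -20 < parent -16 at index 0, swap → [-20, -16, 14, 16, -6]
Insert -14:
  append -14 at index 5 → [-20, -16, 14, 16, -6, -14]
  -14 < parent 14 at index 2, swap → [-20, -16, -14, 16, -6, 14]
Insert 4:
  append 4 at index 6 → [-20, -16, -14, 16, -6, 14, 4] (no swap needed)
Insert 7:
  append 7 at index 7 → [-20, -16, -14, 16, -6, 14, 4, 7]
  7 < parent 16 at index 3, swap → [-20, -16, -14, 7, -6, 14, 4, 16]
Insert 17:
  append 17 at index 8 → [-20, -16, -14, 7, -6, 14, 4, 16, 17] (no swap needed)
Insert -12:
  append -12 at index 9 → [-20, -16, -14, 7, -6, 14, 4, 16, 17, -12]
  -12 < parent -6 at index 4, swap → [-20, -16, -14, 7, -12, 14, 4, 16, 17, -6]
Insert -10:
  append -10 at index 10 → [-20, -16, -14, 7, -12, 14, 4, 16, 17, -6, -10] (no swap needed)
Insert 0:
  append 0 at index 11 → [-20, -16, -14, 7, -12, 14, 4, 16, 17, -6, -10, 0]
  0 < parent 14 at index 5, swap → [-20, -16, -14, 7, -12, 0, 4, 16, 17, -6, -10, 14]

[-20, -16, -14, 7, -12, 0, 4, 16, 17, -6, -10, 14]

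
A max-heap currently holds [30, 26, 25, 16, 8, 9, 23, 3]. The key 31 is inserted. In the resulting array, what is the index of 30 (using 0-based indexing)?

append 31 at index 8 → [30, 26, 25, 16, 8, 9, 23, 3, 31]
31 > parent 16 at index 3, swap → [30, 26, 25, 31, 8, 9, 23, 3, 16]
31 > parent 26 at index 1, swap → [30, 31, 25, 26, 8, 9, 23, 3, 16]
31 > parent 30 at index 0, swap → [31, 30, 25, 26, 8, 9, 23, 3, 16]
resulting array: [31, 30, 25, 26, 8, 9, 23, 3, 16]

1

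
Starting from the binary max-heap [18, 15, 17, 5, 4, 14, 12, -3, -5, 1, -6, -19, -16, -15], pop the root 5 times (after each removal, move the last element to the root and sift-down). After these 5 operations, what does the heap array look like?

[5, 4, -6, -3, 1, -15, -19, -16, -5]

extract-max #1 returns 18:
  remove root 18; move last element -15 to root → [-15, 15, 17, 5, 4, 14, 12, -3, -5, 1, -6, -19, -16]
  -15 vs larger child 17 at index 2, swap → [17, 15, -15, 5, 4, 14, 12, -3, -5, 1, -6, -19, -16]
  -15 vs larger child 14 at index 5, swap → [17, 15, 14, 5, 4, -15, 12, -3, -5, 1, -6, -19, -16]
extract-max #2 returns 17:
  remove root 17; move last element -16 to root → [-16, 15, 14, 5, 4, -15, 12, -3, -5, 1, -6, -19]
  -16 vs larger child 15 at index 1, swap → [15, -16, 14, 5, 4, -15, 12, -3, -5, 1, -6, -19]
  -16 vs larger child 5 at index 3, swap → [15, 5, 14, -16, 4, -15, 12, -3, -5, 1, -6, -19]
  -16 vs larger child -3 at index 7, swap → [15, 5, 14, -3, 4, -15, 12, -16, -5, 1, -6, -19]
extract-max #3 returns 15:
  remove root 15; move last element -19 to root → [-19, 5, 14, -3, 4, -15, 12, -16, -5, 1, -6]
  -19 vs larger child 14 at index 2, swap → [14, 5, -19, -3, 4, -15, 12, -16, -5, 1, -6]
  -19 vs larger child 12 at index 6, swap → [14, 5, 12, -3, 4, -15, -19, -16, -5, 1, -6]
extract-max #4 returns 14:
  remove root 14; move last element -6 to root → [-6, 5, 12, -3, 4, -15, -19, -16, -5, 1]
  -6 vs larger child 12 at index 2, swap → [12, 5, -6, -3, 4, -15, -19, -16, -5, 1]
extract-max #5 returns 12:
  remove root 12; move last element 1 to root → [1, 5, -6, -3, 4, -15, -19, -16, -5]
  1 vs larger child 5 at index 1, swap → [5, 1, -6, -3, 4, -15, -19, -16, -5]
  1 vs larger child 4 at index 4, swap → [5, 4, -6, -3, 1, -15, -19, -16, -5]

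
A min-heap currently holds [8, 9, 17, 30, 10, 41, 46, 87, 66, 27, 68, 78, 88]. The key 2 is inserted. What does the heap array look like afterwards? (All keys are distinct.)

[2, 9, 8, 30, 10, 41, 17, 87, 66, 27, 68, 78, 88, 46]

append 2 at index 13 → [8, 9, 17, 30, 10, 41, 46, 87, 66, 27, 68, 78, 88, 2]
2 < parent 46 at index 6, swap → [8, 9, 17, 30, 10, 41, 2, 87, 66, 27, 68, 78, 88, 46]
2 < parent 17 at index 2, swap → [8, 9, 2, 30, 10, 41, 17, 87, 66, 27, 68, 78, 88, 46]
2 < parent 8 at index 0, swap → [2, 9, 8, 30, 10, 41, 17, 87, 66, 27, 68, 78, 88, 46]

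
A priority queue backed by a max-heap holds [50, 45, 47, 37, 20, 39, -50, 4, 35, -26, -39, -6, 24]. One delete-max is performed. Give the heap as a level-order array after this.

[47, 45, 39, 37, 20, 24, -50, 4, 35, -26, -39, -6]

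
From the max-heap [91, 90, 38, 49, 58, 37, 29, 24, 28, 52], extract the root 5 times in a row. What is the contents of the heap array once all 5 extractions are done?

[38, 29, 37, 24, 28]

extract-max #1 returns 91:
  remove root 91; move last element 52 to root → [52, 90, 38, 49, 58, 37, 29, 24, 28]
  52 vs larger child 90 at index 1, swap → [90, 52, 38, 49, 58, 37, 29, 24, 28]
  52 vs larger child 58 at index 4, swap → [90, 58, 38, 49, 52, 37, 29, 24, 28]
extract-max #2 returns 90:
  remove root 90; move last element 28 to root → [28, 58, 38, 49, 52, 37, 29, 24]
  28 vs larger child 58 at index 1, swap → [58, 28, 38, 49, 52, 37, 29, 24]
  28 vs larger child 52 at index 4, swap → [58, 52, 38, 49, 28, 37, 29, 24]
extract-max #3 returns 58:
  remove root 58; move last element 24 to root → [24, 52, 38, 49, 28, 37, 29]
  24 vs larger child 52 at index 1, swap → [52, 24, 38, 49, 28, 37, 29]
  24 vs larger child 49 at index 3, swap → [52, 49, 38, 24, 28, 37, 29]
extract-max #4 returns 52:
  remove root 52; move last element 29 to root → [29, 49, 38, 24, 28, 37]
  29 vs larger child 49 at index 1, swap → [49, 29, 38, 24, 28, 37]
extract-max #5 returns 49:
  remove root 49; move last element 37 to root → [37, 29, 38, 24, 28]
  37 vs larger child 38 at index 2, swap → [38, 29, 37, 24, 28]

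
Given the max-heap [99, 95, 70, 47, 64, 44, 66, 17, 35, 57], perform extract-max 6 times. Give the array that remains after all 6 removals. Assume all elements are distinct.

[47, 35, 44, 17]

extract-max #1 returns 99:
  remove root 99; move last element 57 to root → [57, 95, 70, 47, 64, 44, 66, 17, 35]
  57 vs larger child 95 at index 1, swap → [95, 57, 70, 47, 64, 44, 66, 17, 35]
  57 vs larger child 64 at index 4, swap → [95, 64, 70, 47, 57, 44, 66, 17, 35]
extract-max #2 returns 95:
  remove root 95; move last element 35 to root → [35, 64, 70, 47, 57, 44, 66, 17]
  35 vs larger child 70 at index 2, swap → [70, 64, 35, 47, 57, 44, 66, 17]
  35 vs larger child 66 at index 6, swap → [70, 64, 66, 47, 57, 44, 35, 17]
extract-max #3 returns 70:
  remove root 70; move last element 17 to root → [17, 64, 66, 47, 57, 44, 35]
  17 vs larger child 66 at index 2, swap → [66, 64, 17, 47, 57, 44, 35]
  17 vs larger child 44 at index 5, swap → [66, 64, 44, 47, 57, 17, 35]
extract-max #4 returns 66:
  remove root 66; move last element 35 to root → [35, 64, 44, 47, 57, 17]
  35 vs larger child 64 at index 1, swap → [64, 35, 44, 47, 57, 17]
  35 vs larger child 57 at index 4, swap → [64, 57, 44, 47, 35, 17]
extract-max #5 returns 64:
  remove root 64; move last element 17 to root → [17, 57, 44, 47, 35]
  17 vs larger child 57 at index 1, swap → [57, 17, 44, 47, 35]
  17 vs larger child 47 at index 3, swap → [57, 47, 44, 17, 35]
extract-max #6 returns 57:
  remove root 57; move last element 35 to root → [35, 47, 44, 17]
  35 vs larger child 47 at index 1, swap → [47, 35, 44, 17]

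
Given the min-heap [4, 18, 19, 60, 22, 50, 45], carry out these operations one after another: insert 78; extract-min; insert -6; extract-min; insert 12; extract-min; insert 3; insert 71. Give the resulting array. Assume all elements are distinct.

insert 78:
  append 78 at index 7 → [4, 18, 19, 60, 22, 50, 45, 78] (no swap needed)
extract-min → returns 4:
  remove root 4; move last element 78 to root → [78, 18, 19, 60, 22, 50, 45]
  78 vs smaller child 18 at index 1, swap → [18, 78, 19, 60, 22, 50, 45]
  78 vs smaller child 22 at index 4, swap → [18, 22, 19, 60, 78, 50, 45]
insert -6:
  append -6 at index 7 → [18, 22, 19, 60, 78, 50, 45, -6]
  -6 < parent 60 at index 3, swap → [18, 22, 19, -6, 78, 50, 45, 60]
  -6 < parent 22 at index 1, swap → [18, -6, 19, 22, 78, 50, 45, 60]
  -6 < parent 18 at index 0, swap → [-6, 18, 19, 22, 78, 50, 45, 60]
extract-min → returns -6:
  remove root -6; move last element 60 to root → [60, 18, 19, 22, 78, 50, 45]
  60 vs smaller child 18 at index 1, swap → [18, 60, 19, 22, 78, 50, 45]
  60 vs smaller child 22 at index 3, swap → [18, 22, 19, 60, 78, 50, 45]
insert 12:
  append 12 at index 7 → [18, 22, 19, 60, 78, 50, 45, 12]
  12 < parent 60 at index 3, swap → [18, 22, 19, 12, 78, 50, 45, 60]
  12 < parent 22 at index 1, swap → [18, 12, 19, 22, 78, 50, 45, 60]
  12 < parent 18 at index 0, swap → [12, 18, 19, 22, 78, 50, 45, 60]
extract-min → returns 12:
  remove root 12; move last element 60 to root → [60, 18, 19, 22, 78, 50, 45]
  60 vs smaller child 18 at index 1, swap → [18, 60, 19, 22, 78, 50, 45]
  60 vs smaller child 22 at index 3, swap → [18, 22, 19, 60, 78, 50, 45]
insert 3:
  append 3 at index 7 → [18, 22, 19, 60, 78, 50, 45, 3]
  3 < parent 60 at index 3, swap → [18, 22, 19, 3, 78, 50, 45, 60]
  3 < parent 22 at index 1, swap → [18, 3, 19, 22, 78, 50, 45, 60]
  3 < parent 18 at index 0, swap → [3, 18, 19, 22, 78, 50, 45, 60]
insert 71:
  append 71 at index 8 → [3, 18, 19, 22, 78, 50, 45, 60, 71] (no swap needed)

[3, 18, 19, 22, 78, 50, 45, 60, 71]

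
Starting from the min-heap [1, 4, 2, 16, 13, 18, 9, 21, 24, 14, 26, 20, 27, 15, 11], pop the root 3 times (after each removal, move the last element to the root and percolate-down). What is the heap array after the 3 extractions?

extract-min #1 returns 1:
  remove root 1; move last element 11 to root → [11, 4, 2, 16, 13, 18, 9, 21, 24, 14, 26, 20, 27, 15]
  11 vs smaller child 2 at index 2, swap → [2, 4, 11, 16, 13, 18, 9, 21, 24, 14, 26, 20, 27, 15]
  11 vs smaller child 9 at index 6, swap → [2, 4, 9, 16, 13, 18, 11, 21, 24, 14, 26, 20, 27, 15]
extract-min #2 returns 2:
  remove root 2; move last element 15 to root → [15, 4, 9, 16, 13, 18, 11, 21, 24, 14, 26, 20, 27]
  15 vs smaller child 4 at index 1, swap → [4, 15, 9, 16, 13, 18, 11, 21, 24, 14, 26, 20, 27]
  15 vs smaller child 13 at index 4, swap → [4, 13, 9, 16, 15, 18, 11, 21, 24, 14, 26, 20, 27]
  15 vs smaller child 14 at index 9, swap → [4, 13, 9, 16, 14, 18, 11, 21, 24, 15, 26, 20, 27]
extract-min #3 returns 4:
  remove root 4; move last element 27 to root → [27, 13, 9, 16, 14, 18, 11, 21, 24, 15, 26, 20]
  27 vs smaller child 9 at index 2, swap → [9, 13, 27, 16, 14, 18, 11, 21, 24, 15, 26, 20]
  27 vs smaller child 11 at index 6, swap → [9, 13, 11, 16, 14, 18, 27, 21, 24, 15, 26, 20]

[9, 13, 11, 16, 14, 18, 27, 21, 24, 15, 26, 20]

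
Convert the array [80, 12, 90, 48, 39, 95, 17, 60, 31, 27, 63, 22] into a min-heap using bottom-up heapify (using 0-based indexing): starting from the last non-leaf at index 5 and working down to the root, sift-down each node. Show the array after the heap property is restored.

[12, 27, 17, 31, 39, 22, 90, 60, 48, 80, 63, 95]

sift down from index 5:
  95 vs only child 22 at index 11, swap → [80, 12, 90, 48, 39, 22, 17, 60, 31, 27, 63, 95]
sift down from index 4:
  39 vs smaller child 27 at index 9, swap → [80, 12, 90, 48, 27, 22, 17, 60, 31, 39, 63, 95]
sift down from index 3:
  48 vs smaller child 31 at index 8, swap → [80, 12, 90, 31, 27, 22, 17, 60, 48, 39, 63, 95]
sift down from index 2:
  90 vs smaller child 17 at index 6, swap → [80, 12, 17, 31, 27, 22, 90, 60, 48, 39, 63, 95]
sift down from index 1: already satisfies heap property
sift down from index 0:
  80 vs smaller child 12 at index 1, swap → [12, 80, 17, 31, 27, 22, 90, 60, 48, 39, 63, 95]
  80 vs smaller child 27 at index 4, swap → [12, 27, 17, 31, 80, 22, 90, 60, 48, 39, 63, 95]
  80 vs smaller child 39 at index 9, swap → [12, 27, 17, 31, 39, 22, 90, 60, 48, 80, 63, 95]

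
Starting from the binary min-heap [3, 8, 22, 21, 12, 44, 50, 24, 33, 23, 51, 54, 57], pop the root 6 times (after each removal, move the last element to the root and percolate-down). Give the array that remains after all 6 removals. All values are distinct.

extract-min #1 returns 3:
  remove root 3; move last element 57 to root → [57, 8, 22, 21, 12, 44, 50, 24, 33, 23, 51, 54]
  57 vs smaller child 8 at index 1, swap → [8, 57, 22, 21, 12, 44, 50, 24, 33, 23, 51, 54]
  57 vs smaller child 12 at index 4, swap → [8, 12, 22, 21, 57, 44, 50, 24, 33, 23, 51, 54]
  57 vs smaller child 23 at index 9, swap → [8, 12, 22, 21, 23, 44, 50, 24, 33, 57, 51, 54]
extract-min #2 returns 8:
  remove root 8; move last element 54 to root → [54, 12, 22, 21, 23, 44, 50, 24, 33, 57, 51]
  54 vs smaller child 12 at index 1, swap → [12, 54, 22, 21, 23, 44, 50, 24, 33, 57, 51]
  54 vs smaller child 21 at index 3, swap → [12, 21, 22, 54, 23, 44, 50, 24, 33, 57, 51]
  54 vs smaller child 24 at index 7, swap → [12, 21, 22, 24, 23, 44, 50, 54, 33, 57, 51]
extract-min #3 returns 12:
  remove root 12; move last element 51 to root → [51, 21, 22, 24, 23, 44, 50, 54, 33, 57]
  51 vs smaller child 21 at index 1, swap → [21, 51, 22, 24, 23, 44, 50, 54, 33, 57]
  51 vs smaller child 23 at index 4, swap → [21, 23, 22, 24, 51, 44, 50, 54, 33, 57]
extract-min #4 returns 21:
  remove root 21; move last element 57 to root → [57, 23, 22, 24, 51, 44, 50, 54, 33]
  57 vs smaller child 22 at index 2, swap → [22, 23, 57, 24, 51, 44, 50, 54, 33]
  57 vs smaller child 44 at index 5, swap → [22, 23, 44, 24, 51, 57, 50, 54, 33]
extract-min #5 returns 22:
  remove root 22; move last element 33 to root → [33, 23, 44, 24, 51, 57, 50, 54]
  33 vs smaller child 23 at index 1, swap → [23, 33, 44, 24, 51, 57, 50, 54]
  33 vs smaller child 24 at index 3, swap → [23, 24, 44, 33, 51, 57, 50, 54]
extract-min #6 returns 23:
  remove root 23; move last element 54 to root → [54, 24, 44, 33, 51, 57, 50]
  54 vs smaller child 24 at index 1, swap → [24, 54, 44, 33, 51, 57, 50]
  54 vs smaller child 33 at index 3, swap → [24, 33, 44, 54, 51, 57, 50]

[24, 33, 44, 54, 51, 57, 50]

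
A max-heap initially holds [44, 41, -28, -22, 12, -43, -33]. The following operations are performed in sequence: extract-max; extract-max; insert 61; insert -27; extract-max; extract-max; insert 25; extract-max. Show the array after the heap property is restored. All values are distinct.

[-22, -28, -27, -43, -33]

extract-max → returns 44:
  remove root 44; move last element -33 to root → [-33, 41, -28, -22, 12, -43]
  -33 vs larger child 41 at index 1, swap → [41, -33, -28, -22, 12, -43]
  -33 vs larger child 12 at index 4, swap → [41, 12, -28, -22, -33, -43]
extract-max → returns 41:
  remove root 41; move last element -43 to root → [-43, 12, -28, -22, -33]
  -43 vs larger child 12 at index 1, swap → [12, -43, -28, -22, -33]
  -43 vs larger child -22 at index 3, swap → [12, -22, -28, -43, -33]
insert 61:
  append 61 at index 5 → [12, -22, -28, -43, -33, 61]
  61 > parent -28 at index 2, swap → [12, -22, 61, -43, -33, -28]
  61 > parent 12 at index 0, swap → [61, -22, 12, -43, -33, -28]
insert -27:
  append -27 at index 6 → [61, -22, 12, -43, -33, -28, -27] (no swap needed)
extract-max → returns 61:
  remove root 61; move last element -27 to root → [-27, -22, 12, -43, -33, -28]
  -27 vs larger child 12 at index 2, swap → [12, -22, -27, -43, -33, -28]
extract-max → returns 12:
  remove root 12; move last element -28 to root → [-28, -22, -27, -43, -33]
  -28 vs larger child -22 at index 1, swap → [-22, -28, -27, -43, -33]
insert 25:
  append 25 at index 5 → [-22, -28, -27, -43, -33, 25]
  25 > parent -27 at index 2, swap → [-22, -28, 25, -43, -33, -27]
  25 > parent -22 at index 0, swap → [25, -28, -22, -43, -33, -27]
extract-max → returns 25:
  remove root 25; move last element -27 to root → [-27, -28, -22, -43, -33]
  -27 vs larger child -22 at index 2, swap → [-22, -28, -27, -43, -33]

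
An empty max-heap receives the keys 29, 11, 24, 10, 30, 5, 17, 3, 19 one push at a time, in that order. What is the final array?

[30, 29, 24, 19, 11, 5, 17, 3, 10]

Insert 29:
  append 29 at index 0 → [29] (no swap needed)
Insert 11:
  append 11 at index 1 → [29, 11] (no swap needed)
Insert 24:
  append 24 at index 2 → [29, 11, 24] (no swap needed)
Insert 10:
  append 10 at index 3 → [29, 11, 24, 10] (no swap needed)
Insert 30:
  append 30 at index 4 → [29, 11, 24, 10, 30]
  30 > parent 11 at index 1, swap → [29, 30, 24, 10, 11]
  30 > parent 29 at index 0, swap → [30, 29, 24, 10, 11]
Insert 5:
  append 5 at index 5 → [30, 29, 24, 10, 11, 5] (no swap needed)
Insert 17:
  append 17 at index 6 → [30, 29, 24, 10, 11, 5, 17] (no swap needed)
Insert 3:
  append 3 at index 7 → [30, 29, 24, 10, 11, 5, 17, 3] (no swap needed)
Insert 19:
  append 19 at index 8 → [30, 29, 24, 10, 11, 5, 17, 3, 19]
  19 > parent 10 at index 3, swap → [30, 29, 24, 19, 11, 5, 17, 3, 10]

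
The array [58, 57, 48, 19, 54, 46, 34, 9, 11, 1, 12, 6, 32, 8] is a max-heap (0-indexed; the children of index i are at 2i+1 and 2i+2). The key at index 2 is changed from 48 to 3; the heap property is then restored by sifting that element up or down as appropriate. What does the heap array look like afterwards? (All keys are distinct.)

set index 2 from 48 to 3 → [58, 57, 3, 19, 54, 46, 34, 9, 11, 1, 12, 6, 32, 8]
3 vs larger child 46 at index 5, swap → [58, 57, 46, 19, 54, 3, 34, 9, 11, 1, 12, 6, 32, 8]
3 vs larger child 32 at index 12, swap → [58, 57, 46, 19, 54, 32, 34, 9, 11, 1, 12, 6, 3, 8]

[58, 57, 46, 19, 54, 32, 34, 9, 11, 1, 12, 6, 3, 8]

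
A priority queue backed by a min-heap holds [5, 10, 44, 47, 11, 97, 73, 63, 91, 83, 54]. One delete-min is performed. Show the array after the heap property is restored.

remove root 5; move last element 54 to root → [54, 10, 44, 47, 11, 97, 73, 63, 91, 83]
54 vs smaller child 10 at index 1, swap → [10, 54, 44, 47, 11, 97, 73, 63, 91, 83]
54 vs smaller child 11 at index 4, swap → [10, 11, 44, 47, 54, 97, 73, 63, 91, 83]

[10, 11, 44, 47, 54, 97, 73, 63, 91, 83]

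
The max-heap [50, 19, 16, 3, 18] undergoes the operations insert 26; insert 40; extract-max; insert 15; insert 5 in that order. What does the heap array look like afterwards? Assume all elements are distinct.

[40, 19, 26, 5, 18, 16, 15, 3]

insert 26:
  append 26 at index 5 → [50, 19, 16, 3, 18, 26]
  26 > parent 16 at index 2, swap → [50, 19, 26, 3, 18, 16]
insert 40:
  append 40 at index 6 → [50, 19, 26, 3, 18, 16, 40]
  40 > parent 26 at index 2, swap → [50, 19, 40, 3, 18, 16, 26]
extract-max → returns 50:
  remove root 50; move last element 26 to root → [26, 19, 40, 3, 18, 16]
  26 vs larger child 40 at index 2, swap → [40, 19, 26, 3, 18, 16]
insert 15:
  append 15 at index 6 → [40, 19, 26, 3, 18, 16, 15] (no swap needed)
insert 5:
  append 5 at index 7 → [40, 19, 26, 3, 18, 16, 15, 5]
  5 > parent 3 at index 3, swap → [40, 19, 26, 5, 18, 16, 15, 3]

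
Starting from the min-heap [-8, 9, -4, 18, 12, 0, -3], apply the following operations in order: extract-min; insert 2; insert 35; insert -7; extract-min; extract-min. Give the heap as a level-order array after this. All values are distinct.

extract-min → returns -8:
  remove root -8; move last element -3 to root → [-3, 9, -4, 18, 12, 0]
  -3 vs smaller child -4 at index 2, swap → [-4, 9, -3, 18, 12, 0]
insert 2:
  append 2 at index 6 → [-4, 9, -3, 18, 12, 0, 2] (no swap needed)
insert 35:
  append 35 at index 7 → [-4, 9, -3, 18, 12, 0, 2, 35] (no swap needed)
insert -7:
  append -7 at index 8 → [-4, 9, -3, 18, 12, 0, 2, 35, -7]
  -7 < parent 18 at index 3, swap → [-4, 9, -3, -7, 12, 0, 2, 35, 18]
  -7 < parent 9 at index 1, swap → [-4, -7, -3, 9, 12, 0, 2, 35, 18]
  -7 < parent -4 at index 0, swap → [-7, -4, -3, 9, 12, 0, 2, 35, 18]
extract-min → returns -7:
  remove root -7; move last element 18 to root → [18, -4, -3, 9, 12, 0, 2, 35]
  18 vs smaller child -4 at index 1, swap → [-4, 18, -3, 9, 12, 0, 2, 35]
  18 vs smaller child 9 at index 3, swap → [-4, 9, -3, 18, 12, 0, 2, 35]
extract-min → returns -4:
  remove root -4; move last element 35 to root → [35, 9, -3, 18, 12, 0, 2]
  35 vs smaller child -3 at index 2, swap → [-3, 9, 35, 18, 12, 0, 2]
  35 vs smaller child 0 at index 5, swap → [-3, 9, 0, 18, 12, 35, 2]

[-3, 9, 0, 18, 12, 35, 2]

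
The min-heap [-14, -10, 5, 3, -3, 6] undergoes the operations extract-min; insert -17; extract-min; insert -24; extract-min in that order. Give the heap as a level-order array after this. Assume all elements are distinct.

[-10, -3, 5, 3, 6]

extract-min → returns -14:
  remove root -14; move last element 6 to root → [6, -10, 5, 3, -3]
  6 vs smaller child -10 at index 1, swap → [-10, 6, 5, 3, -3]
  6 vs smaller child -3 at index 4, swap → [-10, -3, 5, 3, 6]
insert -17:
  append -17 at index 5 → [-10, -3, 5, 3, 6, -17]
  -17 < parent 5 at index 2, swap → [-10, -3, -17, 3, 6, 5]
  -17 < parent -10 at index 0, swap → [-17, -3, -10, 3, 6, 5]
extract-min → returns -17:
  remove root -17; move last element 5 to root → [5, -3, -10, 3, 6]
  5 vs smaller child -10 at index 2, swap → [-10, -3, 5, 3, 6]
insert -24:
  append -24 at index 5 → [-10, -3, 5, 3, 6, -24]
  -24 < parent 5 at index 2, swap → [-10, -3, -24, 3, 6, 5]
  -24 < parent -10 at index 0, swap → [-24, -3, -10, 3, 6, 5]
extract-min → returns -24:
  remove root -24; move last element 5 to root → [5, -3, -10, 3, 6]
  5 vs smaller child -10 at index 2, swap → [-10, -3, 5, 3, 6]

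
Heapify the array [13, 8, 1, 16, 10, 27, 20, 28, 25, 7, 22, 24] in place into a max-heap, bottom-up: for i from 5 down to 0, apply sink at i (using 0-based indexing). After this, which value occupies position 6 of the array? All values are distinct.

sift down from index 5: already satisfies heap property
sift down from index 4:
  10 vs larger child 22 at index 10, swap → [13, 8, 1, 16, 22, 27, 20, 28, 25, 7, 10, 24]
sift down from index 3:
  16 vs larger child 28 at index 7, swap → [13, 8, 1, 28, 22, 27, 20, 16, 25, 7, 10, 24]
sift down from index 2:
  1 vs larger child 27 at index 5, swap → [13, 8, 27, 28, 22, 1, 20, 16, 25, 7, 10, 24]
  1 vs only child 24 at index 11, swap → [13, 8, 27, 28, 22, 24, 20, 16, 25, 7, 10, 1]
sift down from index 1:
  8 vs larger child 28 at index 3, swap → [13, 28, 27, 8, 22, 24, 20, 16, 25, 7, 10, 1]
  8 vs larger child 25 at index 8, swap → [13, 28, 27, 25, 22, 24, 20, 16, 8, 7, 10, 1]
sift down from index 0:
  13 vs larger child 28 at index 1, swap → [28, 13, 27, 25, 22, 24, 20, 16, 8, 7, 10, 1]
  13 vs larger child 25 at index 3, swap → [28, 25, 27, 13, 22, 24, 20, 16, 8, 7, 10, 1]
  13 vs larger child 16 at index 7, swap → [28, 25, 27, 16, 22, 24, 20, 13, 8, 7, 10, 1]
resulting array: [28, 25, 27, 16, 22, 24, 20, 13, 8, 7, 10, 1]

20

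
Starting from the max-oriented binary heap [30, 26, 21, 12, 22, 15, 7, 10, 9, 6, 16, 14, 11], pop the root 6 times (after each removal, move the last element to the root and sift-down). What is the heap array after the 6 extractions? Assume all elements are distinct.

extract-max #1 returns 30:
  remove root 30; move last element 11 to root → [11, 26, 21, 12, 22, 15, 7, 10, 9, 6, 16, 14]
  11 vs larger child 26 at index 1, swap → [26, 11, 21, 12, 22, 15, 7, 10, 9, 6, 16, 14]
  11 vs larger child 22 at index 4, swap → [26, 22, 21, 12, 11, 15, 7, 10, 9, 6, 16, 14]
  11 vs larger child 16 at index 10, swap → [26, 22, 21, 12, 16, 15, 7, 10, 9, 6, 11, 14]
extract-max #2 returns 26:
  remove root 26; move last element 14 to root → [14, 22, 21, 12, 16, 15, 7, 10, 9, 6, 11]
  14 vs larger child 22 at index 1, swap → [22, 14, 21, 12, 16, 15, 7, 10, 9, 6, 11]
  14 vs larger child 16 at index 4, swap → [22, 16, 21, 12, 14, 15, 7, 10, 9, 6, 11]
extract-max #3 returns 22:
  remove root 22; move last element 11 to root → [11, 16, 21, 12, 14, 15, 7, 10, 9, 6]
  11 vs larger child 21 at index 2, swap → [21, 16, 11, 12, 14, 15, 7, 10, 9, 6]
  11 vs larger child 15 at index 5, swap → [21, 16, 15, 12, 14, 11, 7, 10, 9, 6]
extract-max #4 returns 21:
  remove root 21; move last element 6 to root → [6, 16, 15, 12, 14, 11, 7, 10, 9]
  6 vs larger child 16 at index 1, swap → [16, 6, 15, 12, 14, 11, 7, 10, 9]
  6 vs larger child 14 at index 4, swap → [16, 14, 15, 12, 6, 11, 7, 10, 9]
extract-max #5 returns 16:
  remove root 16; move last element 9 to root → [9, 14, 15, 12, 6, 11, 7, 10]
  9 vs larger child 15 at index 2, swap → [15, 14, 9, 12, 6, 11, 7, 10]
  9 vs larger child 11 at index 5, swap → [15, 14, 11, 12, 6, 9, 7, 10]
extract-max #6 returns 15:
  remove root 15; move last element 10 to root → [10, 14, 11, 12, 6, 9, 7]
  10 vs larger child 14 at index 1, swap → [14, 10, 11, 12, 6, 9, 7]
  10 vs larger child 12 at index 3, swap → [14, 12, 11, 10, 6, 9, 7]

[14, 12, 11, 10, 6, 9, 7]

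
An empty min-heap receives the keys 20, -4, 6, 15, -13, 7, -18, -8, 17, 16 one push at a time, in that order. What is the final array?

[-18, -8, -13, -4, 15, 7, 6, 20, 17, 16]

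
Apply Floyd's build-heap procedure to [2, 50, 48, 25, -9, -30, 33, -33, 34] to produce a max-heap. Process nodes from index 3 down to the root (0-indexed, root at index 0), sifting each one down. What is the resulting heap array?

sift down from index 3:
  25 vs larger child 34 at index 8, swap → [2, 50, 48, 34, -9, -30, 33, -33, 25]
sift down from index 2: already satisfies heap property
sift down from index 1: already satisfies heap property
sift down from index 0:
  2 vs larger child 50 at index 1, swap → [50, 2, 48, 34, -9, -30, 33, -33, 25]
  2 vs larger child 34 at index 3, swap → [50, 34, 48, 2, -9, -30, 33, -33, 25]
  2 vs larger child 25 at index 8, swap → [50, 34, 48, 25, -9, -30, 33, -33, 2]

[50, 34, 48, 25, -9, -30, 33, -33, 2]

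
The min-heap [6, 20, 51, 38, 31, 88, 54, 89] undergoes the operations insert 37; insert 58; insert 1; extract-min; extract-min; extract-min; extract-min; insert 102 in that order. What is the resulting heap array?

[37, 38, 51, 89, 58, 88, 54, 102]

insert 37:
  append 37 at index 8 → [6, 20, 51, 38, 31, 88, 54, 89, 37]
  37 < parent 38 at index 3, swap → [6, 20, 51, 37, 31, 88, 54, 89, 38]
insert 58:
  append 58 at index 9 → [6, 20, 51, 37, 31, 88, 54, 89, 38, 58] (no swap needed)
insert 1:
  append 1 at index 10 → [6, 20, 51, 37, 31, 88, 54, 89, 38, 58, 1]
  1 < parent 31 at index 4, swap → [6, 20, 51, 37, 1, 88, 54, 89, 38, 58, 31]
  1 < parent 20 at index 1, swap → [6, 1, 51, 37, 20, 88, 54, 89, 38, 58, 31]
  1 < parent 6 at index 0, swap → [1, 6, 51, 37, 20, 88, 54, 89, 38, 58, 31]
extract-min → returns 1:
  remove root 1; move last element 31 to root → [31, 6, 51, 37, 20, 88, 54, 89, 38, 58]
  31 vs smaller child 6 at index 1, swap → [6, 31, 51, 37, 20, 88, 54, 89, 38, 58]
  31 vs smaller child 20 at index 4, swap → [6, 20, 51, 37, 31, 88, 54, 89, 38, 58]
extract-min → returns 6:
  remove root 6; move last element 58 to root → [58, 20, 51, 37, 31, 88, 54, 89, 38]
  58 vs smaller child 20 at index 1, swap → [20, 58, 51, 37, 31, 88, 54, 89, 38]
  58 vs smaller child 31 at index 4, swap → [20, 31, 51, 37, 58, 88, 54, 89, 38]
extract-min → returns 20:
  remove root 20; move last element 38 to root → [38, 31, 51, 37, 58, 88, 54, 89]
  38 vs smaller child 31 at index 1, swap → [31, 38, 51, 37, 58, 88, 54, 89]
  38 vs smaller child 37 at index 3, swap → [31, 37, 51, 38, 58, 88, 54, 89]
extract-min → returns 31:
  remove root 31; move last element 89 to root → [89, 37, 51, 38, 58, 88, 54]
  89 vs smaller child 37 at index 1, swap → [37, 89, 51, 38, 58, 88, 54]
  89 vs smaller child 38 at index 3, swap → [37, 38, 51, 89, 58, 88, 54]
insert 102:
  append 102 at index 7 → [37, 38, 51, 89, 58, 88, 54, 102] (no swap needed)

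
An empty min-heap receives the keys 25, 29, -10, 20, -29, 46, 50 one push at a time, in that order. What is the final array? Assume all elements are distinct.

Insert 25:
  append 25 at index 0 → [25] (no swap needed)
Insert 29:
  append 29 at index 1 → [25, 29] (no swap needed)
Insert -10:
  append -10 at index 2 → [25, 29, -10]
  -10 < parent 25 at index 0, swap → [-10, 29, 25]
Insert 20:
  append 20 at index 3 → [-10, 29, 25, 20]
  20 < parent 29 at index 1, swap → [-10, 20, 25, 29]
Insert -29:
  append -29 at index 4 → [-10, 20, 25, 29, -29]
  -29 < parent 20 at index 1, swap → [-10, -29, 25, 29, 20]
  -29 < parent -10 at index 0, swap → [-29, -10, 25, 29, 20]
Insert 46:
  append 46 at index 5 → [-29, -10, 25, 29, 20, 46] (no swap needed)
Insert 50:
  append 50 at index 6 → [-29, -10, 25, 29, 20, 46, 50] (no swap needed)

[-29, -10, 25, 29, 20, 46, 50]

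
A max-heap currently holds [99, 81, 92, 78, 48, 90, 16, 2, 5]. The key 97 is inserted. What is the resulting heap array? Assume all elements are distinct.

[99, 97, 92, 78, 81, 90, 16, 2, 5, 48]

append 97 at index 9 → [99, 81, 92, 78, 48, 90, 16, 2, 5, 97]
97 > parent 48 at index 4, swap → [99, 81, 92, 78, 97, 90, 16, 2, 5, 48]
97 > parent 81 at index 1, swap → [99, 97, 92, 78, 81, 90, 16, 2, 5, 48]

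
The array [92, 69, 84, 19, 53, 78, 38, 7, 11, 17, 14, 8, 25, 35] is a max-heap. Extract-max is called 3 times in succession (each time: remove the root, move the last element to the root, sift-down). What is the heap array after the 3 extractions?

extract-max #1 returns 92:
  remove root 92; move last element 35 to root → [35, 69, 84, 19, 53, 78, 38, 7, 11, 17, 14, 8, 25]
  35 vs larger child 84 at index 2, swap → [84, 69, 35, 19, 53, 78, 38, 7, 11, 17, 14, 8, 25]
  35 vs larger child 78 at index 5, swap → [84, 69, 78, 19, 53, 35, 38, 7, 11, 17, 14, 8, 25]
extract-max #2 returns 84:
  remove root 84; move last element 25 to root → [25, 69, 78, 19, 53, 35, 38, 7, 11, 17, 14, 8]
  25 vs larger child 78 at index 2, swap → [78, 69, 25, 19, 53, 35, 38, 7, 11, 17, 14, 8]
  25 vs larger child 38 at index 6, swap → [78, 69, 38, 19, 53, 35, 25, 7, 11, 17, 14, 8]
extract-max #3 returns 78:
  remove root 78; move last element 8 to root → [8, 69, 38, 19, 53, 35, 25, 7, 11, 17, 14]
  8 vs larger child 69 at index 1, swap → [69, 8, 38, 19, 53, 35, 25, 7, 11, 17, 14]
  8 vs larger child 53 at index 4, swap → [69, 53, 38, 19, 8, 35, 25, 7, 11, 17, 14]
  8 vs larger child 17 at index 9, swap → [69, 53, 38, 19, 17, 35, 25, 7, 11, 8, 14]

[69, 53, 38, 19, 17, 35, 25, 7, 11, 8, 14]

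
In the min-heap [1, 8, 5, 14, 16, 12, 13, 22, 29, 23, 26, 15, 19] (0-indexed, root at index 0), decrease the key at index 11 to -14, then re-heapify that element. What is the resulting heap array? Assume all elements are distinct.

set index 11 from 15 to -14 → [1, 8, 5, 14, 16, 12, 13, 22, 29, 23, 26, -14, 19]
-14 < parent 12 at index 5, swap → [1, 8, 5, 14, 16, -14, 13, 22, 29, 23, 26, 12, 19]
-14 < parent 5 at index 2, swap → [1, 8, -14, 14, 16, 5, 13, 22, 29, 23, 26, 12, 19]
-14 < parent 1 at index 0, swap → [-14, 8, 1, 14, 16, 5, 13, 22, 29, 23, 26, 12, 19]

[-14, 8, 1, 14, 16, 5, 13, 22, 29, 23, 26, 12, 19]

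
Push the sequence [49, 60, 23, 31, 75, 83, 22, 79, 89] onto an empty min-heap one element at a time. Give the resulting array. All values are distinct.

[22, 31, 23, 60, 75, 83, 49, 79, 89]

Insert 49:
  append 49 at index 0 → [49] (no swap needed)
Insert 60:
  append 60 at index 1 → [49, 60] (no swap needed)
Insert 23:
  append 23 at index 2 → [49, 60, 23]
  23 < parent 49 at index 0, swap → [23, 60, 49]
Insert 31:
  append 31 at index 3 → [23, 60, 49, 31]
  31 < parent 60 at index 1, swap → [23, 31, 49, 60]
Insert 75:
  append 75 at index 4 → [23, 31, 49, 60, 75] (no swap needed)
Insert 83:
  append 83 at index 5 → [23, 31, 49, 60, 75, 83] (no swap needed)
Insert 22:
  append 22 at index 6 → [23, 31, 49, 60, 75, 83, 22]
  22 < parent 49 at index 2, swap → [23, 31, 22, 60, 75, 83, 49]
  22 < parent 23 at index 0, swap → [22, 31, 23, 60, 75, 83, 49]
Insert 79:
  append 79 at index 7 → [22, 31, 23, 60, 75, 83, 49, 79] (no swap needed)
Insert 89:
  append 89 at index 8 → [22, 31, 23, 60, 75, 83, 49, 79, 89] (no swap needed)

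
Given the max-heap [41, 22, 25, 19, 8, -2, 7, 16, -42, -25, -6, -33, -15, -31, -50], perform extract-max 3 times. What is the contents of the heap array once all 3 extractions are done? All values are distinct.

extract-max #1 returns 41:
  remove root 41; move last element -50 to root → [-50, 22, 25, 19, 8, -2, 7, 16, -42, -25, -6, -33, -15, -31]
  -50 vs larger child 25 at index 2, swap → [25, 22, -50, 19, 8, -2, 7, 16, -42, -25, -6, -33, -15, -31]
  -50 vs larger child 7 at index 6, swap → [25, 22, 7, 19, 8, -2, -50, 16, -42, -25, -6, -33, -15, -31]
  -50 vs only child -31 at index 13, swap → [25, 22, 7, 19, 8, -2, -31, 16, -42, -25, -6, -33, -15, -50]
extract-max #2 returns 25:
  remove root 25; move last element -50 to root → [-50, 22, 7, 19, 8, -2, -31, 16, -42, -25, -6, -33, -15]
  -50 vs larger child 22 at index 1, swap → [22, -50, 7, 19, 8, -2, -31, 16, -42, -25, -6, -33, -15]
  -50 vs larger child 19 at index 3, swap → [22, 19, 7, -50, 8, -2, -31, 16, -42, -25, -6, -33, -15]
  -50 vs larger child 16 at index 7, swap → [22, 19, 7, 16, 8, -2, -31, -50, -42, -25, -6, -33, -15]
extract-max #3 returns 22:
  remove root 22; move last element -15 to root → [-15, 19, 7, 16, 8, -2, -31, -50, -42, -25, -6, -33]
  -15 vs larger child 19 at index 1, swap → [19, -15, 7, 16, 8, -2, -31, -50, -42, -25, -6, -33]
  -15 vs larger child 16 at index 3, swap → [19, 16, 7, -15, 8, -2, -31, -50, -42, -25, -6, -33]

[19, 16, 7, -15, 8, -2, -31, -50, -42, -25, -6, -33]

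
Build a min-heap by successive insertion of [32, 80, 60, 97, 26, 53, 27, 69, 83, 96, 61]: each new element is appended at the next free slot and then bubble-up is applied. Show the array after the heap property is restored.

Insert 32:
  append 32 at index 0 → [32] (no swap needed)
Insert 80:
  append 80 at index 1 → [32, 80] (no swap needed)
Insert 60:
  append 60 at index 2 → [32, 80, 60] (no swap needed)
Insert 97:
  append 97 at index 3 → [32, 80, 60, 97] (no swap needed)
Insert 26:
  append 26 at index 4 → [32, 80, 60, 97, 26]
  26 < parent 80 at index 1, swap → [32, 26, 60, 97, 80]
  26 < parent 32 at index 0, swap → [26, 32, 60, 97, 80]
Insert 53:
  append 53 at index 5 → [26, 32, 60, 97, 80, 53]
  53 < parent 60 at index 2, swap → [26, 32, 53, 97, 80, 60]
Insert 27:
  append 27 at index 6 → [26, 32, 53, 97, 80, 60, 27]
  27 < parent 53 at index 2, swap → [26, 32, 27, 97, 80, 60, 53]
Insert 69:
  append 69 at index 7 → [26, 32, 27, 97, 80, 60, 53, 69]
  69 < parent 97 at index 3, swap → [26, 32, 27, 69, 80, 60, 53, 97]
Insert 83:
  append 83 at index 8 → [26, 32, 27, 69, 80, 60, 53, 97, 83] (no swap needed)
Insert 96:
  append 96 at index 9 → [26, 32, 27, 69, 80, 60, 53, 97, 83, 96] (no swap needed)
Insert 61:
  append 61 at index 10 → [26, 32, 27, 69, 80, 60, 53, 97, 83, 96, 61]
  61 < parent 80 at index 4, swap → [26, 32, 27, 69, 61, 60, 53, 97, 83, 96, 80]

[26, 32, 27, 69, 61, 60, 53, 97, 83, 96, 80]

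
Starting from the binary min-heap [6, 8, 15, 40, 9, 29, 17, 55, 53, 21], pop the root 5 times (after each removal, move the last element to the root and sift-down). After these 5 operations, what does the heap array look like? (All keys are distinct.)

[21, 40, 29, 55, 53]

extract-min #1 returns 6:
  remove root 6; move last element 21 to root → [21, 8, 15, 40, 9, 29, 17, 55, 53]
  21 vs smaller child 8 at index 1, swap → [8, 21, 15, 40, 9, 29, 17, 55, 53]
  21 vs smaller child 9 at index 4, swap → [8, 9, 15, 40, 21, 29, 17, 55, 53]
extract-min #2 returns 8:
  remove root 8; move last element 53 to root → [53, 9, 15, 40, 21, 29, 17, 55]
  53 vs smaller child 9 at index 1, swap → [9, 53, 15, 40, 21, 29, 17, 55]
  53 vs smaller child 21 at index 4, swap → [9, 21, 15, 40, 53, 29, 17, 55]
extract-min #3 returns 9:
  remove root 9; move last element 55 to root → [55, 21, 15, 40, 53, 29, 17]
  55 vs smaller child 15 at index 2, swap → [15, 21, 55, 40, 53, 29, 17]
  55 vs smaller child 17 at index 6, swap → [15, 21, 17, 40, 53, 29, 55]
extract-min #4 returns 15:
  remove root 15; move last element 55 to root → [55, 21, 17, 40, 53, 29]
  55 vs smaller child 17 at index 2, swap → [17, 21, 55, 40, 53, 29]
  55 vs only child 29 at index 5, swap → [17, 21, 29, 40, 53, 55]
extract-min #5 returns 17:
  remove root 17; move last element 55 to root → [55, 21, 29, 40, 53]
  55 vs smaller child 21 at index 1, swap → [21, 55, 29, 40, 53]
  55 vs smaller child 40 at index 3, swap → [21, 40, 29, 55, 53]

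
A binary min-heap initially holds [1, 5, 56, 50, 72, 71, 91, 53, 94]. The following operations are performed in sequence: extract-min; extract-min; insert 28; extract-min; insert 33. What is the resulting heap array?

[33, 50, 56, 53, 72, 71, 91, 94]

extract-min → returns 1:
  remove root 1; move last element 94 to root → [94, 5, 56, 50, 72, 71, 91, 53]
  94 vs smaller child 5 at index 1, swap → [5, 94, 56, 50, 72, 71, 91, 53]
  94 vs smaller child 50 at index 3, swap → [5, 50, 56, 94, 72, 71, 91, 53]
  94 vs only child 53 at index 7, swap → [5, 50, 56, 53, 72, 71, 91, 94]
extract-min → returns 5:
  remove root 5; move last element 94 to root → [94, 50, 56, 53, 72, 71, 91]
  94 vs smaller child 50 at index 1, swap → [50, 94, 56, 53, 72, 71, 91]
  94 vs smaller child 53 at index 3, swap → [50, 53, 56, 94, 72, 71, 91]
insert 28:
  append 28 at index 7 → [50, 53, 56, 94, 72, 71, 91, 28]
  28 < parent 94 at index 3, swap → [50, 53, 56, 28, 72, 71, 91, 94]
  28 < parent 53 at index 1, swap → [50, 28, 56, 53, 72, 71, 91, 94]
  28 < parent 50 at index 0, swap → [28, 50, 56, 53, 72, 71, 91, 94]
extract-min → returns 28:
  remove root 28; move last element 94 to root → [94, 50, 56, 53, 72, 71, 91]
  94 vs smaller child 50 at index 1, swap → [50, 94, 56, 53, 72, 71, 91]
  94 vs smaller child 53 at index 3, swap → [50, 53, 56, 94, 72, 71, 91]
insert 33:
  append 33 at index 7 → [50, 53, 56, 94, 72, 71, 91, 33]
  33 < parent 94 at index 3, swap → [50, 53, 56, 33, 72, 71, 91, 94]
  33 < parent 53 at index 1, swap → [50, 33, 56, 53, 72, 71, 91, 94]
  33 < parent 50 at index 0, swap → [33, 50, 56, 53, 72, 71, 91, 94]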